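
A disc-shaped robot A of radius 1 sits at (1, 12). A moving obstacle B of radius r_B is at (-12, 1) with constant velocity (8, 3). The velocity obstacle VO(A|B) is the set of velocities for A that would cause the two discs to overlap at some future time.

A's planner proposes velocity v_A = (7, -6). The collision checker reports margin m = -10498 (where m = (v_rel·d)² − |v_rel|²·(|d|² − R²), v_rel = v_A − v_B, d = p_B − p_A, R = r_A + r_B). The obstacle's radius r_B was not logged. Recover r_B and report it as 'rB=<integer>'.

m = -10498
d = (-13, -11);  v_rel = (-1, -9),  |v_rel|² = 82
v_rel×d = (-1)·(-11) − (-9)·(-13) = -106
since m = R²·82 − (-106)²:  R² = (11236 + -10498) / 82 = 9
R = √9 = 3  ⇒  r_B = 3 − 1 = 2

rB=2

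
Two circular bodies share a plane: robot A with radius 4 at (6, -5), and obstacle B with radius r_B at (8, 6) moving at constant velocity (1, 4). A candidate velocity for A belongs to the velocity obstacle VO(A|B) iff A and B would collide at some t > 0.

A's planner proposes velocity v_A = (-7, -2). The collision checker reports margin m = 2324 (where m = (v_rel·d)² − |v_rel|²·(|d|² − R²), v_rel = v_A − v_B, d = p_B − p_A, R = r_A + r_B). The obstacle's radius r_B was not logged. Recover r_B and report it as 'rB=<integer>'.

m = 2324
d = (2, 11);  v_rel = (-8, -6),  |v_rel|² = 100
v_rel×d = (-8)·(11) − (-6)·(2) = -76
since m = R²·100 − (-76)²:  R² = (5776 + 2324) / 100 = 81
R = √81 = 9  ⇒  r_B = 9 − 4 = 5

rB=5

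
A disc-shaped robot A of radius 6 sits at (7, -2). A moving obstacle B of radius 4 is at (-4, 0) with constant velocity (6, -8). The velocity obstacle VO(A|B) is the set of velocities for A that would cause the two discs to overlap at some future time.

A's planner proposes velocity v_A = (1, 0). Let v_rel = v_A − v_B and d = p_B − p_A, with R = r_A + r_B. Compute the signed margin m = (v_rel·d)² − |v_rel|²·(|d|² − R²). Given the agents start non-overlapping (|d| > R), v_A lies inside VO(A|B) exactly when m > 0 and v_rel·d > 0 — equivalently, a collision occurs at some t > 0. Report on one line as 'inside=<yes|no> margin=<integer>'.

d = (-11, 2),  |d|² = 125;  R = 6+4 = 10,  c = 125−10² = 25
v_rel = (-5, 8),  |v_rel|² = 89;  v_rel·d = (-5)·(-11) + (8)·(2) = 71
89·t² − 142·t + 25 = 0  ⇒  m = 71² − 89·25 = 2816
m = 2816 > 0,  v_rel·d = 71 > 0  ⇒  inside

inside=yes margin=2816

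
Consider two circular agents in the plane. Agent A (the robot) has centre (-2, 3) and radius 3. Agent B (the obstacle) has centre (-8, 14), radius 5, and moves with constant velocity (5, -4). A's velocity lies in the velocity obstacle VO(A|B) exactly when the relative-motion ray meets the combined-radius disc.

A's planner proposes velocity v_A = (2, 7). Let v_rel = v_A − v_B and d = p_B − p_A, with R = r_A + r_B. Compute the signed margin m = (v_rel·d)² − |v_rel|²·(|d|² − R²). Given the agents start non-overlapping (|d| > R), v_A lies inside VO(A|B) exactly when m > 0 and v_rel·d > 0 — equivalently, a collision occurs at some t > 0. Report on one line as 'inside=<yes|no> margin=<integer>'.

d = (-6, 11),  |d|² = 157;  R = 3+5 = 8,  c = 157−8² = 93
v_rel = (-3, 11),  |v_rel|² = 130;  v_rel·d = (-3)·(-6) + (11)·(11) = 139
130·t² − 278·t + 93 = 0  ⇒  m = 139² − 130·93 = 7231
m = 7231 > 0,  v_rel·d = 139 > 0  ⇒  inside

inside=yes margin=7231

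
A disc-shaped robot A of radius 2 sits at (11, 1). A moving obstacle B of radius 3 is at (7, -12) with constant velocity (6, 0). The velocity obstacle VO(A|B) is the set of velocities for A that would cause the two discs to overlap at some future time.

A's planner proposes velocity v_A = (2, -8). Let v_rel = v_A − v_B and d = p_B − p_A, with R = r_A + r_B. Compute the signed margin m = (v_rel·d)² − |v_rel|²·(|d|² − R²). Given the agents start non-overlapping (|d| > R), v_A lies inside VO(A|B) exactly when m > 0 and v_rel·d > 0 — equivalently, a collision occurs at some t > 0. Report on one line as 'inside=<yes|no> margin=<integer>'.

d = (-4, -13),  |d|² = 185;  R = 2+3 = 5,  c = 185−5² = 160
v_rel = (-4, -8),  |v_rel|² = 80;  v_rel·d = (-4)·(-4) + (-8)·(-13) = 120
80·t² − 240·t + 160 = 0  ⇒  m = 120² − 80·160 = 1600
m = 1600 > 0,  v_rel·d = 120 > 0  ⇒  inside

inside=yes margin=1600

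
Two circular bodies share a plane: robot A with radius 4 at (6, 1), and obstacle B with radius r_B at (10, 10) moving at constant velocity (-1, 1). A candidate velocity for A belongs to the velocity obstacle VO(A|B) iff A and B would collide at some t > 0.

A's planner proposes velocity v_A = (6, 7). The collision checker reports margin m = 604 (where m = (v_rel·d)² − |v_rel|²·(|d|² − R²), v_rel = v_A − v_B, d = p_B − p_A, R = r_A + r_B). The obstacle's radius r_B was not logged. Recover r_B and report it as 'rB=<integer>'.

m = 604
d = (4, 9);  v_rel = (7, 6),  |v_rel|² = 85
v_rel×d = (7)·(9) − (6)·(4) = 39
since m = R²·85 − 39²:  R² = (1521 + 604) / 85 = 25
R = √25 = 5  ⇒  r_B = 5 − 4 = 1

rB=1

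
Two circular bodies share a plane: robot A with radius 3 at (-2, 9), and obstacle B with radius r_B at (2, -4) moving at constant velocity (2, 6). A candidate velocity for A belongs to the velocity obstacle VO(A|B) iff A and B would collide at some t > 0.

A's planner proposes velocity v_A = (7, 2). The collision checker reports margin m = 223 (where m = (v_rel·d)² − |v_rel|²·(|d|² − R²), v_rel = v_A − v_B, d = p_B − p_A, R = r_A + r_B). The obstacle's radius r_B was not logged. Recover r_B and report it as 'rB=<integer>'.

m = 223
d = (4, -13);  v_rel = (5, -4),  |v_rel|² = 41
v_rel×d = (5)·(-13) − (-4)·(4) = -49
since m = R²·41 − (-49)²:  R² = (2401 + 223) / 41 = 64
R = √64 = 8  ⇒  r_B = 8 − 3 = 5

rB=5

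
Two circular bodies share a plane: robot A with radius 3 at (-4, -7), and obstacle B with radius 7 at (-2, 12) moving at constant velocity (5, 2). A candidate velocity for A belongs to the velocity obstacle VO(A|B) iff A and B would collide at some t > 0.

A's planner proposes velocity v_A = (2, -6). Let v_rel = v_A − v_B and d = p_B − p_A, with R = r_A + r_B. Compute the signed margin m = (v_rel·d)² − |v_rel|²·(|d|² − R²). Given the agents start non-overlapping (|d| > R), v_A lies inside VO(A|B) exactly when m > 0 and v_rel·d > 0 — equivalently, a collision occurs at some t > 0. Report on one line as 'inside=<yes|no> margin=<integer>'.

d = (2, 19),  |d|² = 365;  R = 3+7 = 10,  c = 365−10² = 265
v_rel = (-3, -8),  |v_rel|² = 73;  v_rel·d = (-3)·(2) + (-8)·(19) = -158
73·t² + 316·t + 265 = 0  ⇒  m = (-158)² − 73·265 = 5619
m = 5619 > 0,  v_rel·d = -158 < 0  ⇒  outside

inside=no margin=5619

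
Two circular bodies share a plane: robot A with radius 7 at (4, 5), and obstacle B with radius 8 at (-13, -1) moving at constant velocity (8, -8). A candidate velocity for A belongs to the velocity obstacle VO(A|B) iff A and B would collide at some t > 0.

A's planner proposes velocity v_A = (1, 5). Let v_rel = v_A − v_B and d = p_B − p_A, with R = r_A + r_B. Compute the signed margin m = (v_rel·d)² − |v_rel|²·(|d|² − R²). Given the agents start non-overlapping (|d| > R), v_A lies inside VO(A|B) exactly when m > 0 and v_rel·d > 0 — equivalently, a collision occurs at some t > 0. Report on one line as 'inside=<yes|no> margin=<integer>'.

d = (-17, -6),  |d|² = 325;  R = 7+8 = 15,  c = 325−15² = 100
v_rel = (-7, 13),  |v_rel|² = 218;  v_rel·d = (-7)·(-17) + (13)·(-6) = 41
218·t² − 82·t + 100 = 0  ⇒  m = 41² − 218·100 = -20119
m = -20119 < 0,  v_rel·d = 41 > 0  ⇒  outside

inside=no margin=-20119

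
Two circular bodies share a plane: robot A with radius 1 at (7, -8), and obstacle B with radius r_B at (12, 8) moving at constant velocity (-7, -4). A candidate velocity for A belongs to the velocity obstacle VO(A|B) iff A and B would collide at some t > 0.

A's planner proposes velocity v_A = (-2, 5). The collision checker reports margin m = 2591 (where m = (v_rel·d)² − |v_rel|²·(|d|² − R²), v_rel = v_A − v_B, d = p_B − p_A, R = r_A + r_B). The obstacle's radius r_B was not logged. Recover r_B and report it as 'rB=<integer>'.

m = 2591
d = (5, 16);  v_rel = (5, 9),  |v_rel|² = 106
v_rel×d = (5)·(16) − (9)·(5) = 35
since m = R²·106 − 35²:  R² = (1225 + 2591) / 106 = 36
R = √36 = 6  ⇒  r_B = 6 − 1 = 5

rB=5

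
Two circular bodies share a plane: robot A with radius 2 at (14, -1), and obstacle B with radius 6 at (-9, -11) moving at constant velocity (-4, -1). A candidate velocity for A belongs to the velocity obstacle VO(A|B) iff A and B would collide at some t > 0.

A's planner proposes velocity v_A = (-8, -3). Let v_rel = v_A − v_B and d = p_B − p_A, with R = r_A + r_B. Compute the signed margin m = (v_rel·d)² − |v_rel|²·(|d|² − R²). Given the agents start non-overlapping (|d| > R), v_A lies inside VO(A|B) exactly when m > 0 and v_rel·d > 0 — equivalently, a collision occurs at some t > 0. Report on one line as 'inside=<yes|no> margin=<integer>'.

d = (-23, -10),  |d|² = 629;  R = 2+6 = 8,  c = 629−8² = 565
v_rel = (-4, -2),  |v_rel|² = 20;  v_rel·d = (-4)·(-23) + (-2)·(-10) = 112
20·t² − 224·t + 565 = 0  ⇒  m = 112² − 20·565 = 1244
m = 1244 > 0,  v_rel·d = 112 > 0  ⇒  inside

inside=yes margin=1244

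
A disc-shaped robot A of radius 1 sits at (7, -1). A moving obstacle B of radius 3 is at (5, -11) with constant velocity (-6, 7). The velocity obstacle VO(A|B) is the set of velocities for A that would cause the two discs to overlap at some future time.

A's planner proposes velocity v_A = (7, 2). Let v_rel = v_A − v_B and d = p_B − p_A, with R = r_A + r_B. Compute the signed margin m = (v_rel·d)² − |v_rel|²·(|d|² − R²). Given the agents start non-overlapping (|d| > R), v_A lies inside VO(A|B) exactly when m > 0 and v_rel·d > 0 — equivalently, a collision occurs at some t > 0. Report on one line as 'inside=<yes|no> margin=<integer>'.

d = (-2, -10),  |d|² = 104;  R = 1+3 = 4,  c = 104−4² = 88
v_rel = (13, -5),  |v_rel|² = 194;  v_rel·d = (13)·(-2) + (-5)·(-10) = 24
194·t² − 48·t + 88 = 0  ⇒  m = 24² − 194·88 = -16496
m = -16496 < 0,  v_rel·d = 24 > 0  ⇒  outside

inside=no margin=-16496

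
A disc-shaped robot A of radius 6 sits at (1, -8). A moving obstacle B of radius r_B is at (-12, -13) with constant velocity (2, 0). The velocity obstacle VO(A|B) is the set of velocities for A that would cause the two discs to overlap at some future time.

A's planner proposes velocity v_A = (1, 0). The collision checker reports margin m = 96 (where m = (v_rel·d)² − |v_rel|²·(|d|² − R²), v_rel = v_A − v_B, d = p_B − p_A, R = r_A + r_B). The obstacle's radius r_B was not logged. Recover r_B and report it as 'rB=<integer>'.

m = 96
d = (-13, -5);  v_rel = (-1, 0),  |v_rel|² = 1
v_rel×d = (-1)·(-5) − (0)·(-13) = 5
since m = R²·1 − 5²:  R² = (25 + 96) / 1 = 121
R = √121 = 11  ⇒  r_B = 11 − 6 = 5

rB=5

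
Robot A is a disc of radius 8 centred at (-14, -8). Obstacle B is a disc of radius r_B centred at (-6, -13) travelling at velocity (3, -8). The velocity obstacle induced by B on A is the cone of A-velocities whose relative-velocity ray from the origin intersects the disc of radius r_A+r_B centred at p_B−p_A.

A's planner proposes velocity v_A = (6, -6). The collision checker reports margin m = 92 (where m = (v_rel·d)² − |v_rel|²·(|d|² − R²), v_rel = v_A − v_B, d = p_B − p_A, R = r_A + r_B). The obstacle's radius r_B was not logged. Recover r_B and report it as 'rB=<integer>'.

m = 92
d = (8, -5);  v_rel = (3, 2),  |v_rel|² = 13
v_rel×d = (3)·(-5) − (2)·(8) = -31
since m = R²·13 − (-31)²:  R² = (961 + 92) / 13 = 81
R = √81 = 9  ⇒  r_B = 9 − 8 = 1

rB=1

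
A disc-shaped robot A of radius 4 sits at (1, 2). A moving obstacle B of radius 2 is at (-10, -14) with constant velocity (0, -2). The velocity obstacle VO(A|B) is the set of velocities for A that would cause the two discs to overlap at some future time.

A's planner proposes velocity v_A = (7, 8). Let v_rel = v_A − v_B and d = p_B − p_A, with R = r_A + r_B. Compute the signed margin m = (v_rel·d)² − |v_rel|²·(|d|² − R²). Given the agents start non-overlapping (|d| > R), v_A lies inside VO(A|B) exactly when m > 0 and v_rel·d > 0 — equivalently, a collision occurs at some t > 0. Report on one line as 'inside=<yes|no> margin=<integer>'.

d = (-11, -16),  |d|² = 377;  R = 4+2 = 6,  c = 377−6² = 341
v_rel = (7, 10),  |v_rel|² = 149;  v_rel·d = (7)·(-11) + (10)·(-16) = -237
149·t² + 474·t + 341 = 0  ⇒  m = (-237)² − 149·341 = 5360
m = 5360 > 0,  v_rel·d = -237 < 0  ⇒  outside

inside=no margin=5360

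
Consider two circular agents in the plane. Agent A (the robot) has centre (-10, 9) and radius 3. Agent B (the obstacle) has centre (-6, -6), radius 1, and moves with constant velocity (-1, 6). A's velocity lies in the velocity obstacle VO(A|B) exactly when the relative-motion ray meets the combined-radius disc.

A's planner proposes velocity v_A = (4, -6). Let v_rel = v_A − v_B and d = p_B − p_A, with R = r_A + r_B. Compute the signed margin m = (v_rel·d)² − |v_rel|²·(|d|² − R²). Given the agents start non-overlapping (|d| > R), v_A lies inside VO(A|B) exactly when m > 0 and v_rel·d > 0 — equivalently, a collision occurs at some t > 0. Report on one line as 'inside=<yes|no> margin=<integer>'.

d = (4, -15),  |d|² = 241;  R = 3+1 = 4,  c = 241−4² = 225
v_rel = (5, -12),  |v_rel|² = 169;  v_rel·d = (5)·(4) + (-12)·(-15) = 200
169·t² − 400·t + 225 = 0  ⇒  m = 200² − 169·225 = 1975
m = 1975 > 0,  v_rel·d = 200 > 0  ⇒  inside

inside=yes margin=1975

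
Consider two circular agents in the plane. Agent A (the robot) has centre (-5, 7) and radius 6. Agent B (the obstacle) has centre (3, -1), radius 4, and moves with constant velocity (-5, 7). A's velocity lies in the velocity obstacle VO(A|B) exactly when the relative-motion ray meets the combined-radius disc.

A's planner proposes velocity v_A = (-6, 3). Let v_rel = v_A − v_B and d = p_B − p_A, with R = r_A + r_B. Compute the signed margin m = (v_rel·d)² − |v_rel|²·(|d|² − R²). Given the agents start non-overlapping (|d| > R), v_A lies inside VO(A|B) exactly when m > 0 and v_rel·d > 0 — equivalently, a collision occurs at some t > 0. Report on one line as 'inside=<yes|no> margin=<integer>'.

d = (8, -8),  |d|² = 128;  R = 6+4 = 10,  c = 128−10² = 28
v_rel = (-1, -4),  |v_rel|² = 17;  v_rel·d = (-1)·(8) + (-4)·(-8) = 24
17·t² − 48·t + 28 = 0  ⇒  m = 24² − 17·28 = 100
m = 100 > 0,  v_rel·d = 24 > 0  ⇒  inside

inside=yes margin=100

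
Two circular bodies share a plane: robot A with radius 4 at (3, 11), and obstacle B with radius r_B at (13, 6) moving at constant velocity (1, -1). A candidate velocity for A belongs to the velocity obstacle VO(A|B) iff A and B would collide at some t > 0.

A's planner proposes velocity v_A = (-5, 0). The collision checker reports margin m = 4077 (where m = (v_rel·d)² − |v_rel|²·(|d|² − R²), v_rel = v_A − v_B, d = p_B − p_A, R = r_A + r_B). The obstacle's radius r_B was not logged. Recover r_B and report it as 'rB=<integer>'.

m = 4077
d = (10, -5);  v_rel = (-6, 1),  |v_rel|² = 37
v_rel×d = (-6)·(-5) − (1)·(10) = 20
since m = R²·37 − 20²:  R² = (400 + 4077) / 37 = 121
R = √121 = 11  ⇒  r_B = 11 − 4 = 7

rB=7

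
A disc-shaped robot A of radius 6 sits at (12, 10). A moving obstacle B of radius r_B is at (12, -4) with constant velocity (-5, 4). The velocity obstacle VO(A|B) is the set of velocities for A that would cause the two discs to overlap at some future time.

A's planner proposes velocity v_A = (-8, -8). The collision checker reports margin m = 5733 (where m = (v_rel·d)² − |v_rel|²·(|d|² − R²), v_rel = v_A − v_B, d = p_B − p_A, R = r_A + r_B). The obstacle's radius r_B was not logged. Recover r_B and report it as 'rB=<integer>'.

m = 5733
d = (0, -14);  v_rel = (-3, -12),  |v_rel|² = 153
v_rel×d = (-3)·(-14) − (-12)·(0) = 42
since m = R²·153 − 42²:  R² = (1764 + 5733) / 153 = 49
R = √49 = 7  ⇒  r_B = 7 − 6 = 1

rB=1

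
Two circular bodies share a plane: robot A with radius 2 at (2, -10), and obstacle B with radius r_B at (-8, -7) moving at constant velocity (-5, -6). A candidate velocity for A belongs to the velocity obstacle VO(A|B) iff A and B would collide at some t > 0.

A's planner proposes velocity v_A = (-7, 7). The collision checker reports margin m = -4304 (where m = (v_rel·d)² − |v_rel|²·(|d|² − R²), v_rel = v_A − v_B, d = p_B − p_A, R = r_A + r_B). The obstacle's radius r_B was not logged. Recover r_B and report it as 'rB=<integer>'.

m = -4304
d = (-10, 3);  v_rel = (-2, 13),  |v_rel|² = 173
v_rel×d = (-2)·(3) − (13)·(-10) = 124
since m = R²·173 − 124²:  R² = (15376 + -4304) / 173 = 64
R = √64 = 8  ⇒  r_B = 8 − 2 = 6

rB=6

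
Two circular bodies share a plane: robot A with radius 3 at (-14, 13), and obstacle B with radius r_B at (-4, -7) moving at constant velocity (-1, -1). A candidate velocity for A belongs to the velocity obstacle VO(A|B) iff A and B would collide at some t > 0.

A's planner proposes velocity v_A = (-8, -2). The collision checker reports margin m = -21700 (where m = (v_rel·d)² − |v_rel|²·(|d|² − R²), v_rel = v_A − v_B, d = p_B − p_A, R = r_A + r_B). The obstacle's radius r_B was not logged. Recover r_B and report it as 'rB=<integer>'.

m = -21700
d = (10, -20);  v_rel = (-7, -1),  |v_rel|² = 50
v_rel×d = (-7)·(-20) − (-1)·(10) = 150
since m = R²·50 − 150²:  R² = (22500 + -21700) / 50 = 16
R = √16 = 4  ⇒  r_B = 4 − 3 = 1

rB=1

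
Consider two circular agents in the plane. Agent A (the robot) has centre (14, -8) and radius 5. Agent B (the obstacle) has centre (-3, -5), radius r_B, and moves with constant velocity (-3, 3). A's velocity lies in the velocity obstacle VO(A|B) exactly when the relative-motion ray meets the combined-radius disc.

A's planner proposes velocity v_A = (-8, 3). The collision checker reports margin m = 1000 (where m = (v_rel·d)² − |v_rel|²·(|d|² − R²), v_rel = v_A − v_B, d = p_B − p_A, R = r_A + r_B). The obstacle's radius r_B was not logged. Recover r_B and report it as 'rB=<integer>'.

m = 1000
d = (-17, 3);  v_rel = (-5, 0),  |v_rel|² = 25
v_rel×d = (-5)·(3) − (0)·(-17) = -15
since m = R²·25 − (-15)²:  R² = (225 + 1000) / 25 = 49
R = √49 = 7  ⇒  r_B = 7 − 5 = 2

rB=2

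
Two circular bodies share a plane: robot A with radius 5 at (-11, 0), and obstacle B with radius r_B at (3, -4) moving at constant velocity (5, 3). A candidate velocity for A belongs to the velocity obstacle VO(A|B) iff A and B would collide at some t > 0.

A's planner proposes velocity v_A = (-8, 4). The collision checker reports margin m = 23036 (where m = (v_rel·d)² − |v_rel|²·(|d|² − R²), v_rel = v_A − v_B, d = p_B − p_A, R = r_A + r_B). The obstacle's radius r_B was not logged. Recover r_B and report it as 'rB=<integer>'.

m = 23036
d = (14, -4);  v_rel = (-13, 1),  |v_rel|² = 170
v_rel×d = (-13)·(-4) − (1)·(14) = 38
since m = R²·170 − 38²:  R² = (1444 + 23036) / 170 = 144
R = √144 = 12  ⇒  r_B = 12 − 5 = 7

rB=7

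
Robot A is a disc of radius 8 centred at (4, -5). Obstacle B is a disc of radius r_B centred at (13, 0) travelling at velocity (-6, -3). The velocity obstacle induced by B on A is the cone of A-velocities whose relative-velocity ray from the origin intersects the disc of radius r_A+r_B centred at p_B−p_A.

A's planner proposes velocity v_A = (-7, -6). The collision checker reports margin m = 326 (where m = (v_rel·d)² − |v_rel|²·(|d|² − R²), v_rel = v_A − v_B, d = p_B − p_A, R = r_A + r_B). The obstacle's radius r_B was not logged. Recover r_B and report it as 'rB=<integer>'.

m = 326
d = (9, 5);  v_rel = (-1, -3),  |v_rel|² = 10
v_rel×d = (-1)·(5) − (-3)·(9) = 22
since m = R²·10 − 22²:  R² = (484 + 326) / 10 = 81
R = √81 = 9  ⇒  r_B = 9 − 8 = 1

rB=1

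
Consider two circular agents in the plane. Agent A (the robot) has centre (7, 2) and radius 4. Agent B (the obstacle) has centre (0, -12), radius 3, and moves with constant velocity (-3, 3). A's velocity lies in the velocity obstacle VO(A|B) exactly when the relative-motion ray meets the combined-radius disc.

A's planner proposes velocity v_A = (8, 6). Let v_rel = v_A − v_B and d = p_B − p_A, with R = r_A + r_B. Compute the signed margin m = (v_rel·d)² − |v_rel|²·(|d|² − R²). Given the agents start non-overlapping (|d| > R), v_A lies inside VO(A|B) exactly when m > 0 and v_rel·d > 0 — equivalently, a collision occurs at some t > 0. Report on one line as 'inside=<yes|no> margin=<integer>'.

d = (-7, -14),  |d|² = 245;  R = 4+3 = 7,  c = 245−7² = 196
v_rel = (11, 3),  |v_rel|² = 130;  v_rel·d = (11)·(-7) + (3)·(-14) = -119
130·t² + 238·t + 196 = 0  ⇒  m = (-119)² − 130·196 = -11319
m = -11319 < 0,  v_rel·d = -119 < 0  ⇒  outside

inside=no margin=-11319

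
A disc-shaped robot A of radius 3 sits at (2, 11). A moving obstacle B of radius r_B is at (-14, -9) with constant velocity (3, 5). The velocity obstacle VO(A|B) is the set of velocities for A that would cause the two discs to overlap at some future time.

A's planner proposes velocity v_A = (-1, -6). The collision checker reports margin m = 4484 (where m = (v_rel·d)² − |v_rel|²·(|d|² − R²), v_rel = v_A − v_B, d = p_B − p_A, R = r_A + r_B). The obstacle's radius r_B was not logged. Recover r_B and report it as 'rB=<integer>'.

m = 4484
d = (-16, -20);  v_rel = (-4, -11),  |v_rel|² = 137
v_rel×d = (-4)·(-20) − (-11)·(-16) = -96
since m = R²·137 − (-96)²:  R² = (9216 + 4484) / 137 = 100
R = √100 = 10  ⇒  r_B = 10 − 3 = 7

rB=7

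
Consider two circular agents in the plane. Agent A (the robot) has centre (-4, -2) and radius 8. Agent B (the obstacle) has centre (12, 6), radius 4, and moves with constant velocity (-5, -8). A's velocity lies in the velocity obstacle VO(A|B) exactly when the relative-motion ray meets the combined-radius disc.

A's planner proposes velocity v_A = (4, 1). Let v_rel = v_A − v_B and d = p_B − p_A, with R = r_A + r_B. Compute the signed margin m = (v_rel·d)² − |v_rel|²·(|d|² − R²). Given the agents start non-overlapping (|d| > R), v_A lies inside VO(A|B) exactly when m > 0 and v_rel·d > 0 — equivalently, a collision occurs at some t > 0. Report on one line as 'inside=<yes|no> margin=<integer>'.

d = (16, 8),  |d|² = 320;  R = 8+4 = 12,  c = 320−12² = 176
v_rel = (9, 9),  |v_rel|² = 162;  v_rel·d = (9)·(16) + (9)·(8) = 216
162·t² − 432·t + 176 = 0  ⇒  m = 216² − 162·176 = 18144
m = 18144 > 0,  v_rel·d = 216 > 0  ⇒  inside

inside=yes margin=18144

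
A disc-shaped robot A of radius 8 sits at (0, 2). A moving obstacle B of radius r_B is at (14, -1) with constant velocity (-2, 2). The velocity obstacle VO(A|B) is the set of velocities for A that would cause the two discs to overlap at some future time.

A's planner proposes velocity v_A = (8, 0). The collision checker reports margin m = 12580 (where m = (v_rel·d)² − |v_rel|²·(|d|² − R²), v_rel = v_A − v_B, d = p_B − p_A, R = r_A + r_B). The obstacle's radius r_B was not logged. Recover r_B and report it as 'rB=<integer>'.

m = 12580
d = (14, -3);  v_rel = (10, -2),  |v_rel|² = 104
v_rel×d = (10)·(-3) − (-2)·(14) = -2
since m = R²·104 − (-2)²:  R² = (4 + 12580) / 104 = 121
R = √121 = 11  ⇒  r_B = 11 − 8 = 3

rB=3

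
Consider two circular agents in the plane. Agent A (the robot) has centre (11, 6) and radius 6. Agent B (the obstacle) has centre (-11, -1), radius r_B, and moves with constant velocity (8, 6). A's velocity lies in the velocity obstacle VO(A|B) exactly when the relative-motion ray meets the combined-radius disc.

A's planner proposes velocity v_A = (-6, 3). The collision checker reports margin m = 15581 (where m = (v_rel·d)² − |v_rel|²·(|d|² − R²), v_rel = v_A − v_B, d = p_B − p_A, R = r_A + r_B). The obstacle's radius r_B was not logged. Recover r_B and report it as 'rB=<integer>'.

m = 15581
d = (-22, -7);  v_rel = (-14, -3),  |v_rel|² = 205
v_rel×d = (-14)·(-7) − (-3)·(-22) = 32
since m = R²·205 − 32²:  R² = (1024 + 15581) / 205 = 81
R = √81 = 9  ⇒  r_B = 9 − 6 = 3

rB=3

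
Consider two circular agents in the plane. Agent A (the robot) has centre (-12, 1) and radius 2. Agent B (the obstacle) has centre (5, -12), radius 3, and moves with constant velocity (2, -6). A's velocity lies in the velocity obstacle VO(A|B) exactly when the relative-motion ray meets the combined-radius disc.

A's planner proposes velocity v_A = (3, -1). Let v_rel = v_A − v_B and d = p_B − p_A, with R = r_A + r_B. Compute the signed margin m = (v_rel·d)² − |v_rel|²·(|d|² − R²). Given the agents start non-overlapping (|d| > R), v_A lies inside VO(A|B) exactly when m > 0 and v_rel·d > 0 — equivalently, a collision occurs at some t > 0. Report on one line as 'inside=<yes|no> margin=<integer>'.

d = (17, -13),  |d|² = 458;  R = 2+3 = 5,  c = 458−5² = 433
v_rel = (1, 5),  |v_rel|² = 26;  v_rel·d = (1)·(17) + (5)·(-13) = -48
26·t² + 96·t + 433 = 0  ⇒  m = (-48)² − 26·433 = -8954
m = -8954 < 0,  v_rel·d = -48 < 0  ⇒  outside

inside=no margin=-8954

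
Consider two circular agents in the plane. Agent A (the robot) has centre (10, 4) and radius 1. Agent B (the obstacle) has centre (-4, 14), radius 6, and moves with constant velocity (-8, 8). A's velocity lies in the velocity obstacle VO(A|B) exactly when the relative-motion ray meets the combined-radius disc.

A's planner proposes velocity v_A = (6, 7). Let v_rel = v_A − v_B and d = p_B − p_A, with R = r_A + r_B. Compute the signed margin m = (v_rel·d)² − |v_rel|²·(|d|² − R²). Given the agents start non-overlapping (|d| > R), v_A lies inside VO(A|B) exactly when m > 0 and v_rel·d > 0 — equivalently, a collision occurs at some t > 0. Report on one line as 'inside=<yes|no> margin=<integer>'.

d = (-14, 10),  |d|² = 296;  R = 1+6 = 7,  c = 296−7² = 247
v_rel = (14, -1),  |v_rel|² = 197;  v_rel·d = (14)·(-14) + (-1)·(10) = -206
197·t² + 412·t + 247 = 0  ⇒  m = (-206)² − 197·247 = -6223
m = -6223 < 0,  v_rel·d = -206 < 0  ⇒  outside

inside=no margin=-6223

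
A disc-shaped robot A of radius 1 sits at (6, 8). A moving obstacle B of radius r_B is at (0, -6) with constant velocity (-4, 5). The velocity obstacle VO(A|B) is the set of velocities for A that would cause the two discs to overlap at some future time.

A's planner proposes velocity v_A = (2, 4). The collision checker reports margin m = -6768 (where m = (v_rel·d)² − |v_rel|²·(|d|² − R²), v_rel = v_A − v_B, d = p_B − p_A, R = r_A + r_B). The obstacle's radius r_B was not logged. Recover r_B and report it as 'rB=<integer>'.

m = -6768
d = (-6, -14);  v_rel = (6, -1),  |v_rel|² = 37
v_rel×d = (6)·(-14) − (-1)·(-6) = -90
since m = R²·37 − (-90)²:  R² = (8100 + -6768) / 37 = 36
R = √36 = 6  ⇒  r_B = 6 − 1 = 5

rB=5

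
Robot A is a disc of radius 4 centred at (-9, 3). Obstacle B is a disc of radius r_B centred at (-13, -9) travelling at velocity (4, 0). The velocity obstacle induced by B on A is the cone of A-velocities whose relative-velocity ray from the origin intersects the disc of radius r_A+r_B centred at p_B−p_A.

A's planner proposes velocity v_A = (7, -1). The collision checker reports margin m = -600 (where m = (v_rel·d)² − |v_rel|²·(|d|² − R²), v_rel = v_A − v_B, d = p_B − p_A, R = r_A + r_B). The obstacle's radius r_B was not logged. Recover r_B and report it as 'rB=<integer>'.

m = -600
d = (-4, -12);  v_rel = (3, -1),  |v_rel|² = 10
v_rel×d = (3)·(-12) − (-1)·(-4) = -40
since m = R²·10 − (-40)²:  R² = (1600 + -600) / 10 = 100
R = √100 = 10  ⇒  r_B = 10 − 4 = 6

rB=6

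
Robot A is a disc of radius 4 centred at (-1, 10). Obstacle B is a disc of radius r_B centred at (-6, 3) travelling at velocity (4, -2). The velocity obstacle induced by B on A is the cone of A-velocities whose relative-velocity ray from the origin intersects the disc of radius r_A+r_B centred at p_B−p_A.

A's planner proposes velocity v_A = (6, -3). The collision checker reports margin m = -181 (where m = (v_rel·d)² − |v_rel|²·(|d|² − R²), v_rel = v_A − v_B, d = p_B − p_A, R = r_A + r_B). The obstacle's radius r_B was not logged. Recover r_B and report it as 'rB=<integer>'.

m = -181
d = (-5, -7);  v_rel = (2, -1),  |v_rel|² = 5
v_rel×d = (2)·(-7) − (-1)·(-5) = -19
since m = R²·5 − (-19)²:  R² = (361 + -181) / 5 = 36
R = √36 = 6  ⇒  r_B = 6 − 4 = 2

rB=2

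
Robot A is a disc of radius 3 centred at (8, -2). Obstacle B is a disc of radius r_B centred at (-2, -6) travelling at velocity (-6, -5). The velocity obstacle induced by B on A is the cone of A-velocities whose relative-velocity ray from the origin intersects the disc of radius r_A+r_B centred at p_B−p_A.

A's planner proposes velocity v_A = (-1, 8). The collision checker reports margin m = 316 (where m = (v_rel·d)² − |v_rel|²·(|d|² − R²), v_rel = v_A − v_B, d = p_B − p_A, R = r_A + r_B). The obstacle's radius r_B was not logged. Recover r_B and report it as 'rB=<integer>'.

m = 316
d = (-10, -4);  v_rel = (5, 13),  |v_rel|² = 194
v_rel×d = (5)·(-4) − (13)·(-10) = 110
since m = R²·194 − 110²:  R² = (12100 + 316) / 194 = 64
R = √64 = 8  ⇒  r_B = 8 − 3 = 5

rB=5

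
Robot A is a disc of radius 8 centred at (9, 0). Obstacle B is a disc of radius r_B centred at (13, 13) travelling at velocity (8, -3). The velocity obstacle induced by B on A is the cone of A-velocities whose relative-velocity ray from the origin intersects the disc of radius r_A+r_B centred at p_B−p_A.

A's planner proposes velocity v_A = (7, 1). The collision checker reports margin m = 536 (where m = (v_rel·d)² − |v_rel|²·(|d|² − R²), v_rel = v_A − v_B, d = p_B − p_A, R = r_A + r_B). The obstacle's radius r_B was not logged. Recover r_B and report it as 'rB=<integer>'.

m = 536
d = (4, 13);  v_rel = (-1, 4),  |v_rel|² = 17
v_rel×d = (-1)·(13) − (4)·(4) = -29
since m = R²·17 − (-29)²:  R² = (841 + 536) / 17 = 81
R = √81 = 9  ⇒  r_B = 9 − 8 = 1

rB=1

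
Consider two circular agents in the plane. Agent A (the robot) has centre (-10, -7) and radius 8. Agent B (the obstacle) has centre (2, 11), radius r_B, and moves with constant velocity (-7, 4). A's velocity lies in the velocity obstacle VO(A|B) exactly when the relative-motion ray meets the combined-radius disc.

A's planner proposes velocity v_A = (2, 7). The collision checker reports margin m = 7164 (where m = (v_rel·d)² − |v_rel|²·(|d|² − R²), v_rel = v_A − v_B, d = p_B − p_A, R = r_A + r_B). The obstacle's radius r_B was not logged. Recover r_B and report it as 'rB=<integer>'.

m = 7164
d = (12, 18);  v_rel = (9, 3),  |v_rel|² = 90
v_rel×d = (9)·(18) − (3)·(12) = 126
since m = R²·90 − 126²:  R² = (15876 + 7164) / 90 = 256
R = √256 = 16  ⇒  r_B = 16 − 8 = 8

rB=8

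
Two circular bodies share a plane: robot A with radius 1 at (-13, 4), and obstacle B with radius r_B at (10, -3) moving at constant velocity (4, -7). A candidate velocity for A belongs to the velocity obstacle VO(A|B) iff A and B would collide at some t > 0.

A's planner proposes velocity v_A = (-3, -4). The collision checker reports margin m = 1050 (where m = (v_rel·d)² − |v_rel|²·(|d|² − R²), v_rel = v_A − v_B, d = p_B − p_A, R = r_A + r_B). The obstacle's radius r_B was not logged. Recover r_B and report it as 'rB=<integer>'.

m = 1050
d = (23, -7);  v_rel = (-7, 3),  |v_rel|² = 58
v_rel×d = (-7)·(-7) − (3)·(23) = -20
since m = R²·58 − (-20)²:  R² = (400 + 1050) / 58 = 25
R = √25 = 5  ⇒  r_B = 5 − 1 = 4

rB=4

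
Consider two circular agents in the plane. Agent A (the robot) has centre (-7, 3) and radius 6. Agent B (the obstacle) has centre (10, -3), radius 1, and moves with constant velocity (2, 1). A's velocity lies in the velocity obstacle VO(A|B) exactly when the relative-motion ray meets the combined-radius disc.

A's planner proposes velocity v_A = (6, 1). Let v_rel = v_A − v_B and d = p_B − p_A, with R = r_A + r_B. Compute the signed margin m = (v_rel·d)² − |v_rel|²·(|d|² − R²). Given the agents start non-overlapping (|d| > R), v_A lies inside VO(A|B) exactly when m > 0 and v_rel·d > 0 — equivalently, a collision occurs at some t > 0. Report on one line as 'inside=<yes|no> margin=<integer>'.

d = (17, -6),  |d|² = 325;  R = 6+1 = 7,  c = 325−7² = 276
v_rel = (4, 0),  |v_rel|² = 16;  v_rel·d = (4)·(17) + (0)·(-6) = 68
16·t² − 136·t + 276 = 0  ⇒  m = 68² − 16·276 = 208
m = 208 > 0,  v_rel·d = 68 > 0  ⇒  inside

inside=yes margin=208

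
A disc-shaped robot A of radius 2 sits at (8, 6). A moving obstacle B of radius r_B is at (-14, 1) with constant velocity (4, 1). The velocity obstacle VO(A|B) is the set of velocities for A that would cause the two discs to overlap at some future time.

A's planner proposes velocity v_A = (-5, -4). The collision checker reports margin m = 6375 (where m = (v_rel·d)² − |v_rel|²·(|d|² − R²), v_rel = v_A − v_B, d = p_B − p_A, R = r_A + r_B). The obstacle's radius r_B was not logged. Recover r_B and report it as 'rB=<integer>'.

m = 6375
d = (-22, -5);  v_rel = (-9, -5),  |v_rel|² = 106
v_rel×d = (-9)·(-5) − (-5)·(-22) = -65
since m = R²·106 − (-65)²:  R² = (4225 + 6375) / 106 = 100
R = √100 = 10  ⇒  r_B = 10 − 2 = 8

rB=8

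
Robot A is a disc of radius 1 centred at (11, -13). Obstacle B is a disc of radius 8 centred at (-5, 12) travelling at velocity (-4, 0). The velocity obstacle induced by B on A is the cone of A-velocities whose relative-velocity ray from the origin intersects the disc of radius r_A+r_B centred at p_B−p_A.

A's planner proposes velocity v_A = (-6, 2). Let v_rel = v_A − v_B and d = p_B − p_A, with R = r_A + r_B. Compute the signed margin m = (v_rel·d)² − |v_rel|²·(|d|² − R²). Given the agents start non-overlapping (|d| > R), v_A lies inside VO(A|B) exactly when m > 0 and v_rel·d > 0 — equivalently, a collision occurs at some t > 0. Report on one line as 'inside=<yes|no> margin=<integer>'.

d = (-16, 25),  |d|² = 881;  R = 1+8 = 9,  c = 881−9² = 800
v_rel = (-2, 2),  |v_rel|² = 8;  v_rel·d = (-2)·(-16) + (2)·(25) = 82
8·t² − 164·t + 800 = 0  ⇒  m = 82² − 8·800 = 324
m = 324 > 0,  v_rel·d = 82 > 0  ⇒  inside

inside=yes margin=324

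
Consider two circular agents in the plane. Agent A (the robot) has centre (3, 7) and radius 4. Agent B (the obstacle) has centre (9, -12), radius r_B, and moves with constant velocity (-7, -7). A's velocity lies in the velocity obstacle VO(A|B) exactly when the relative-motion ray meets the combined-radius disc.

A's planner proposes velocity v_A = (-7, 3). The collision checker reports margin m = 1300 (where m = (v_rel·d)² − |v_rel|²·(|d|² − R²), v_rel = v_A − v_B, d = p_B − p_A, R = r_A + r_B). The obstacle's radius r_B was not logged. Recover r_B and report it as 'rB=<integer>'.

m = 1300
d = (6, -19);  v_rel = (0, 10),  |v_rel|² = 100
v_rel×d = (0)·(-19) − (10)·(6) = -60
since m = R²·100 − (-60)²:  R² = (3600 + 1300) / 100 = 49
R = √49 = 7  ⇒  r_B = 7 − 4 = 3

rB=3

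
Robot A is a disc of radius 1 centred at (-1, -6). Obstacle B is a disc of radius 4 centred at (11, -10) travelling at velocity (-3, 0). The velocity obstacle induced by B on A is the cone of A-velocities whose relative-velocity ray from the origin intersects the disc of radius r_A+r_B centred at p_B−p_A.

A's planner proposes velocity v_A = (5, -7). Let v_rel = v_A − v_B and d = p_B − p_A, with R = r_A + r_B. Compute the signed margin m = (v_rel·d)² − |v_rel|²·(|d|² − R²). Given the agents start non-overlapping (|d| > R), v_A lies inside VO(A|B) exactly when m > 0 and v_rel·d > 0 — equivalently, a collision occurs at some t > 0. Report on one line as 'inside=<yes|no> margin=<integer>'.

d = (12, -4),  |d|² = 160;  R = 1+4 = 5,  c = 160−5² = 135
v_rel = (8, -7),  |v_rel|² = 113;  v_rel·d = (8)·(12) + (-7)·(-4) = 124
113·t² − 248·t + 135 = 0  ⇒  m = 124² − 113·135 = 121
m = 121 > 0,  v_rel·d = 124 > 0  ⇒  inside

inside=yes margin=121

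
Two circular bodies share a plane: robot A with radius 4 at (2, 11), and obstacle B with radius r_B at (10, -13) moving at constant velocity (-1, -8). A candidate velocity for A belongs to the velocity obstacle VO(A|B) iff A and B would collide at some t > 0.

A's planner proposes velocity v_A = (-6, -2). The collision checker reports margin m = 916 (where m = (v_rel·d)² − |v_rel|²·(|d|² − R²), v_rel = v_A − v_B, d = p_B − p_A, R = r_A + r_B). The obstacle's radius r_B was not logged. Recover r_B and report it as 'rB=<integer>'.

m = 916
d = (8, -24);  v_rel = (-5, 6),  |v_rel|² = 61
v_rel×d = (-5)·(-24) − (6)·(8) = 72
since m = R²·61 − 72²:  R² = (5184 + 916) / 61 = 100
R = √100 = 10  ⇒  r_B = 10 − 4 = 6

rB=6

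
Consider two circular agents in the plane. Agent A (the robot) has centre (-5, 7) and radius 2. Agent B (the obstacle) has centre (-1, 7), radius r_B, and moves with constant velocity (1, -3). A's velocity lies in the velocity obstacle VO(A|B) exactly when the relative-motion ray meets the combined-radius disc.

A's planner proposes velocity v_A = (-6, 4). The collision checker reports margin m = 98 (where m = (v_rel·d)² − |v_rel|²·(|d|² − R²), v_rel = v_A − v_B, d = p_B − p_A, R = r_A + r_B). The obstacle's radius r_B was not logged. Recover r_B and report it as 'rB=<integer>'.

m = 98
d = (4, 0);  v_rel = (-7, 7),  |v_rel|² = 98
v_rel×d = (-7)·(0) − (7)·(4) = -28
since m = R²·98 − (-28)²:  R² = (784 + 98) / 98 = 9
R = √9 = 3  ⇒  r_B = 3 − 2 = 1

rB=1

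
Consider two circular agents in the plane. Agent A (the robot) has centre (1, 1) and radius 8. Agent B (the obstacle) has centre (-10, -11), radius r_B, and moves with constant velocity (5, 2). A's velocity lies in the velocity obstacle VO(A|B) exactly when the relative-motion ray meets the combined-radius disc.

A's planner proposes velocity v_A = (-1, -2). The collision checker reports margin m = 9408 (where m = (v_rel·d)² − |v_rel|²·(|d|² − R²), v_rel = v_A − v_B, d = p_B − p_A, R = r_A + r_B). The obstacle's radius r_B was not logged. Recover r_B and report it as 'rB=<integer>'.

m = 9408
d = (-11, -12);  v_rel = (-6, -4),  |v_rel|² = 52
v_rel×d = (-6)·(-12) − (-4)·(-11) = 28
since m = R²·52 − 28²:  R² = (784 + 9408) / 52 = 196
R = √196 = 14  ⇒  r_B = 14 − 8 = 6

rB=6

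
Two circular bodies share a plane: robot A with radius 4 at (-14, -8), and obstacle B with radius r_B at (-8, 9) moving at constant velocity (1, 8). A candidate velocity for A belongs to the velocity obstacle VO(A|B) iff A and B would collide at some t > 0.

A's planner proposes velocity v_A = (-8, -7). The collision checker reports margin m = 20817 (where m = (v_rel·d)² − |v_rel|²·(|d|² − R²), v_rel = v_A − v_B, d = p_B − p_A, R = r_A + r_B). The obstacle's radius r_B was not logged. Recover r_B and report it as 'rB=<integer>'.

m = 20817
d = (6, 17);  v_rel = (-9, -15),  |v_rel|² = 306
v_rel×d = (-9)·(17) − (-15)·(6) = -63
since m = R²·306 − (-63)²:  R² = (3969 + 20817) / 306 = 81
R = √81 = 9  ⇒  r_B = 9 − 4 = 5

rB=5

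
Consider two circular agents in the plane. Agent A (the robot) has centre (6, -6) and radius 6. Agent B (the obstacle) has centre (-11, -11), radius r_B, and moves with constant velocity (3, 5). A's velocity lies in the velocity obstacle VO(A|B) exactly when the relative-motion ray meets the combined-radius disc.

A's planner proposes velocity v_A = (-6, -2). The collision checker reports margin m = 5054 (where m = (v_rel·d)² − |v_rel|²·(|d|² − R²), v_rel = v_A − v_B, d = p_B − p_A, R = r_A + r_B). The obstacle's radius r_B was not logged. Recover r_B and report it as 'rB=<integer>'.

m = 5054
d = (-17, -5);  v_rel = (-9, -7),  |v_rel|² = 130
v_rel×d = (-9)·(-5) − (-7)·(-17) = -74
since m = R²·130 − (-74)²:  R² = (5476 + 5054) / 130 = 81
R = √81 = 9  ⇒  r_B = 9 − 6 = 3

rB=3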